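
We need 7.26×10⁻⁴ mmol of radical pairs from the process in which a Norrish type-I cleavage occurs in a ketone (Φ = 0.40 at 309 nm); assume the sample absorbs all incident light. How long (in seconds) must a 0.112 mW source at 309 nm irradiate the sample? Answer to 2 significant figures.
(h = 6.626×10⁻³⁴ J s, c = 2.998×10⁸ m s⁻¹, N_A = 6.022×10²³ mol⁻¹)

Product: 7.26×10⁻⁴ mmol = 7.26×10⁻⁷ mol.
Photons that must be absorbed: 7.26×10⁻⁷ / 0.40 = 1.815×10⁻⁶ mol.
Photon energy: hc/λ = 6.429×10⁻¹⁹ J; per mole, 3.872×10⁵ J mol⁻¹.
Energy required: 1.815×10⁻⁶ × 3.872×10⁵ = 0.7028 J.
Time: 0.7028 J / 0.000112 W = 6300 s.

t ≈ 6300 s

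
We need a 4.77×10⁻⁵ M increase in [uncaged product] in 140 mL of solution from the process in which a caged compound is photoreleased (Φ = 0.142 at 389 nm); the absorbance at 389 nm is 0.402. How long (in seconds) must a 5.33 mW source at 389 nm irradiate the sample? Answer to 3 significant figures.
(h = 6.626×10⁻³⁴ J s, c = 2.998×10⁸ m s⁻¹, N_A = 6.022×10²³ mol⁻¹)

Product: (4.77×10⁻⁵ M)(0.14 L) = 6.678×10⁻⁶ mol.
Photons that must be absorbed: 6.678×10⁻⁶ / 0.142 = 4.703×10⁻⁵ mol.
Fraction absorbed: 1 − 10^(−0.402) = 0.6037.
Incident photons needed: 4.703×10⁻⁵ / 0.6037 = 7.790×10⁻⁵ mol.
Photon energy: hc/λ = 5.107×10⁻¹⁹ J; per mole, 3.075×10⁵ J mol⁻¹.
Energy required: 7.790×10⁻⁵ × 3.075×10⁵ = 23.95 J.
Time: 23.95 J / 0.00533 W = 4490 s.

t ≈ 4490 s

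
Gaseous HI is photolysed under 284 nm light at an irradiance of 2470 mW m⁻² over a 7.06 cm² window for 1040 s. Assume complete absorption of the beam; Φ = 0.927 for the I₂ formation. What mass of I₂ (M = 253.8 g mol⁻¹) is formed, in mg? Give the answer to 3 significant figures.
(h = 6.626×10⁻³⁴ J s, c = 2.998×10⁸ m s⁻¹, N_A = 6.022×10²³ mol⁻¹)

Photon energy at 284 nm: hc/λ = (6.626×10⁻³⁴)(2.998×10⁸)/(284×10⁻⁹) = 6.995×10⁻¹⁹ J.
Energy delivered: (2470 mW m⁻²)(7.06×10⁻⁴ m²)(1040 s) = 1.814 J.
Photons incident: 1.814 / 6.995×10⁻¹⁹ = 2.593×10¹⁸, i.e. 2.593×10¹⁸/6.022×10²³ = 4.306×10⁻⁶ mol.
Product: Φ × n_abs = 0.927 × 4.306×10⁻⁶ = 3.992×10⁻⁶ mol.
Mass: 3.992×10⁻⁶ × 253.8 = 0.001013 g = 1.01 mg.

1.01 mg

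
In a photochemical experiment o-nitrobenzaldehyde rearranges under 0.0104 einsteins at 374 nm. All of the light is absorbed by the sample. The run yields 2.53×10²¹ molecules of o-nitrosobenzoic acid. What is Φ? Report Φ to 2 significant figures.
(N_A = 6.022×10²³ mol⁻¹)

Product: 2.53×10²¹ / 6.022×10²³ = 0.004201 mol.
Φ = 0.004201 mol / 0.0104 mol photons = 0.40.

Φ = 0.40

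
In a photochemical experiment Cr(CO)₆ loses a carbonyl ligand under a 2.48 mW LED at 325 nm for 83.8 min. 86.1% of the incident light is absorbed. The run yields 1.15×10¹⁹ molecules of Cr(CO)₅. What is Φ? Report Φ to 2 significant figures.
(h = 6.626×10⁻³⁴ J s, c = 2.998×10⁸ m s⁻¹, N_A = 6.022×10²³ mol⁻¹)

Φ = 0.65

Product: 1.15×10¹⁹ / 6.022×10²³ = 1.910×10⁻⁵ mol.
Photon energy at 325 nm: hc/λ = (6.626×10⁻³⁴)(2.998×10⁸)/(325×10⁻⁹) = 6.112×10⁻¹⁹ J.
Energy delivered: (2.48 mW)(5028 s) = 12.47 J.
Photons incident: 12.47 / 6.112×10⁻¹⁹ = 2.040×10¹⁹, i.e. 2.040×10¹⁹/6.022×10²³ = 3.388×10⁻⁵ mol.
Photons absorbed: 0.861 × 3.388×10⁻⁵ = 2.917×10⁻⁵ mol.
Φ = 1.910×10⁻⁵ mol / 2.917×10⁻⁵ mol photons = 0.65.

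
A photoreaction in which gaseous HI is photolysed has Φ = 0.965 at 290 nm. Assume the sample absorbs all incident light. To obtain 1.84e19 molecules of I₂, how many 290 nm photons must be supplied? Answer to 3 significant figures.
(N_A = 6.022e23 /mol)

1.91e19 photons

Product: 1.84e19 / 6.022e23 = 3.055e-5 mol.
Photons that must be absorbed: 3.055e-5 / 0.965 = 3.166e-5 mol.
Photon count: 3.166e-5 × 6.022e23 = 1.91e19.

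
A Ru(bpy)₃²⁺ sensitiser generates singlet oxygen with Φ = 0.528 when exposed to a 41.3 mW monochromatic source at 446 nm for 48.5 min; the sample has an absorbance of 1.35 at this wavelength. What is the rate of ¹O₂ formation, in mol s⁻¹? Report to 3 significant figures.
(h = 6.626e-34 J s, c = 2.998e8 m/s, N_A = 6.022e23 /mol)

7.77e-8 mol s⁻¹

Photon energy at 446 nm: hc/λ = (6.626e-34)(2.998e8)/(446e-9) = 4.454e-19 J.
Energy delivered: (41.3 mW)(2910 s) = 120.2 J.
Photons incident: 120.2 / 4.454e-19 = 2.699e20, i.e. 2.699e20/6.022e23 = 4.482e-4 mol.
Fraction absorbed: 1 − 10^(−1.35) = 0.9553.
Photons absorbed: 0.9553 × 4.482e-4 = 4.282e-4 mol.
Product formed: 0.528 × 4.282e-4 = 2.261e-4 mol.
Rate: 2.261e-4 / 2910 s = 7.77e-8 mol s⁻¹.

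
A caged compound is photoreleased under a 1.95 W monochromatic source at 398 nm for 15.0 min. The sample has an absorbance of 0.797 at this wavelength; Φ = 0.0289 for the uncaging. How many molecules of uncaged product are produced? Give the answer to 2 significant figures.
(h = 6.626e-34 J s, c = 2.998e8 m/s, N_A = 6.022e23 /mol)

8.5e19 molecules

Photon energy at 398 nm: hc/λ = (6.626e-34)(2.998e8)/(398e-9) = 4.991e-19 J.
Energy delivered: (1.95 W)(900 s) = 1755 J.
Photons incident: 1755 / 4.991e-19 = 3.516e21, i.e. 3.516e21/6.022e23 = 0.005839 mol.
Fraction absorbed: 1 − 10^(−0.797) = 0.8404.
Photons absorbed: 0.8404 × 0.005839 = 0.004907 mol.
Product: Φ × n_abs = 0.0289 × 0.004907 = 1.418e-4 mol.
As a count: 1.418e-4 × 6.022e23 = 8.5e19.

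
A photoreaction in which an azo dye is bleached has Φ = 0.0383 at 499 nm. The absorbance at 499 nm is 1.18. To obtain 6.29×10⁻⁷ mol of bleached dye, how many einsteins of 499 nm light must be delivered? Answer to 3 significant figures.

1.76×10⁻⁵ einstein

Photons that must be absorbed: 6.29×10⁻⁷ / 0.0383 = 1.642×10⁻⁵ mol.
Fraction absorbed: 1 − 10^(−1.18) = 0.9339.
Incident photons needed: 1.642×10⁻⁵ / 0.9339 = 1.758×10⁻⁵ mol.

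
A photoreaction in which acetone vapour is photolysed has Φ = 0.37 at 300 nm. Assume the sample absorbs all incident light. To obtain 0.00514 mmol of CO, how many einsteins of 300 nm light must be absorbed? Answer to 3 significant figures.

Product: 0.00514 mmol = 5.14×10⁻⁶ mol.
Photons that must be absorbed: 5.14×10⁻⁶ / 0.37 = 1.389×10⁻⁵ mol.

1.39×10⁻⁵ einstein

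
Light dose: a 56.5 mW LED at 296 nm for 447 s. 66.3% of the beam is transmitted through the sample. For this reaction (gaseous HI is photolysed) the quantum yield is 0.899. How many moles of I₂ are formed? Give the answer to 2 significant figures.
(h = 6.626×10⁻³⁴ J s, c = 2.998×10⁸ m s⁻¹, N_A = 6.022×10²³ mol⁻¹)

Photon energy at 296 nm: hc/λ = (6.626×10⁻³⁴)(2.998×10⁸)/(296×10⁻⁹) = 6.711×10⁻¹⁹ J.
Energy delivered: (56.5 mW)(447 s) = 25.26 J.
Photons incident: 25.26 / 6.711×10⁻¹⁹ = 3.764×10¹⁹, i.e. 3.764×10¹⁹/6.022×10²³ = 6.250×10⁻⁵ mol.
Fraction absorbed: 1 − 66.3/100 = 0.3370.
Photons absorbed: 0.3370 × 6.250×10⁻⁵ = 2.106×10⁻⁵ mol.
Product: Φ × n_abs = 0.899 × 2.106×10⁻⁵ = 1.893×10⁻⁵ mol.

1.9×10⁻⁵ mol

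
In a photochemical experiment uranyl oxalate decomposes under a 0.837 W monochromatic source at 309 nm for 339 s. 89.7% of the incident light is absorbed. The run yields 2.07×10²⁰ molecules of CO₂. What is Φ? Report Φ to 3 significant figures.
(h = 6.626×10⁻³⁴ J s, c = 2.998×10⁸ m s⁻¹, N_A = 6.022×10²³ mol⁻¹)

Product: 2.07×10²⁰ / 6.022×10²³ = 3.437×10⁻⁴ mol.
Photon energy at 309 nm: hc/λ = (6.626×10⁻³⁴)(2.998×10⁸)/(309×10⁻⁹) = 6.429×10⁻¹⁹ J.
Energy delivered: (0.837 W)(339 s) = 283.7 J.
Photons incident: 283.7 / 6.429×10⁻¹⁹ = 4.413×10²⁰, i.e. 4.413×10²⁰/6.022×10²³ = 7.328×10⁻⁴ mol.
Photons absorbed: 0.897 × 7.328×10⁻⁴ = 6.573×10⁻⁴ mol.
Φ = 3.437×10⁻⁴ mol / 6.573×10⁻⁴ mol photons = 0.523.

Φ = 0.523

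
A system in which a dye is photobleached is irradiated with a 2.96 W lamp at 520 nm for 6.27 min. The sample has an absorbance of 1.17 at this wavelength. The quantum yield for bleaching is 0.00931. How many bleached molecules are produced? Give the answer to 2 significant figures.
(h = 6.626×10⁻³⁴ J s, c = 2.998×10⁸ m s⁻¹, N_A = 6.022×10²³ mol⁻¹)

2.5×10¹⁹ bleached molecules

Photon energy at 520 nm: hc/λ = (6.626×10⁻³⁴)(2.998×10⁸)/(520×10⁻⁹) = 3.820×10⁻¹⁹ J.
Energy delivered: (2.96 W)(376.2 s) = 1114 J.
Photons incident: 1114 / 3.820×10⁻¹⁹ = 2.916×10²¹, i.e. 2.916×10²¹/6.022×10²³ = 0.004842 mol.
Fraction absorbed: 1 − 10^(−1.17) = 0.9324.
Photons absorbed: 0.9324 × 0.004842 = 0.004515 mol.
Product: Φ × n_abs = 0.00931 × 0.004515 = 4.203×10⁻⁵ mol.
As a count: 4.203×10⁻⁵ × 6.022×10²³ = 2.5×10¹⁹.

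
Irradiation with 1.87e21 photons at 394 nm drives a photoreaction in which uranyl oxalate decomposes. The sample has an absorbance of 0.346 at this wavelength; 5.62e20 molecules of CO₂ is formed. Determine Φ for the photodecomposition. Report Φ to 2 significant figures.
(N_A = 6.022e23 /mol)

Φ = 0.55

Product: 5.62e20 / 6.022e23 = 9.332e-4 mol.
Moles of photons: 1.87e21 / 6.022e23 = 0.003105 mol.
Fraction absorbed: 1 − 10^(−0.346) = 0.5492.
Photons absorbed: 0.5492 × 0.003105 = 0.001705 mol.
Φ = 9.332e-4 mol / 0.001705 mol photons = 0.55.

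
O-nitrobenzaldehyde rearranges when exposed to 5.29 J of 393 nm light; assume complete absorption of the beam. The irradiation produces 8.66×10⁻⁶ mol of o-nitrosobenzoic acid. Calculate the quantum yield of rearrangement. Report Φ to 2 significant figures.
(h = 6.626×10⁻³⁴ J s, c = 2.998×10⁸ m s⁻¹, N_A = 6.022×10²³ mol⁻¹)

Photon energy at 393 nm: hc/λ = (6.626×10⁻³⁴)(2.998×10⁸)/(393×10⁻⁹) = 5.055×10⁻¹⁹ J.
Photons incident: 5.29 / 5.055×10⁻¹⁹ = 1.046×10¹⁹, i.e. 1.046×10¹⁹/6.022×10²³ = 1.737×10⁻⁵ mol.
Φ = 8.66×10⁻⁶ mol / 1.737×10⁻⁵ mol photons = 0.50.

Φ = 0.50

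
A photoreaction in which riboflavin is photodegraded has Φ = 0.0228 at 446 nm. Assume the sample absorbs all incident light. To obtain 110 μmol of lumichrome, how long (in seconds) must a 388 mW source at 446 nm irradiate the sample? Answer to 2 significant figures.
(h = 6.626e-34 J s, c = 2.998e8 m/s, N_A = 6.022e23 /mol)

t ≈ 3300 s

Product: 110 μmol = 1.10e-4 mol.
Photons that must be absorbed: 1.10e-4 / 0.0228 = 0.004825 mol.
Photon energy: hc/λ = 4.454e-19 J; per mole, 2.682e5 J mol⁻¹.
Energy required: 0.004825 × 2.682e5 = 1294 J.
Time: 1294 J / 0.388 W = 3300 s.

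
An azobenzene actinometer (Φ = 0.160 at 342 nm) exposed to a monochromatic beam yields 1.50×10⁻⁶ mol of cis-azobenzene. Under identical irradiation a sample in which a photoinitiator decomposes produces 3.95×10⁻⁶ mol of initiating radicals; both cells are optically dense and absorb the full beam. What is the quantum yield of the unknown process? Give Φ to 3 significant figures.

Φ = 0.421

Photons absorbed by the actinometer: 1.50×10⁻⁶ / 0.160 = 9.375×10⁻⁶ mol.
Φ(unknown) = 3.95×10⁻⁶ / 9.375×10⁻⁶ = 0.421.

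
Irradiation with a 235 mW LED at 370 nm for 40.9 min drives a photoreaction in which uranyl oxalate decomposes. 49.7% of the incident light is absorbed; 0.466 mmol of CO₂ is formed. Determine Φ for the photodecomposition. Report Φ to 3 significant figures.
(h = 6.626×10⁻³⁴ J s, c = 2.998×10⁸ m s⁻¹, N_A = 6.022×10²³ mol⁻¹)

Φ = 0.526

Product: 0.466 mmol = 4.66×10⁻⁴ mol.
Photon energy at 370 nm: hc/λ = (6.626×10⁻³⁴)(2.998×10⁸)/(370×10⁻⁹) = 5.369×10⁻¹⁹ J.
Energy delivered: (235 mW)(2454 s) = 576.7 J.
Photons incident: 576.7 / 5.369×10⁻¹⁹ = 1.074×10²¹, i.e. 1.074×10²¹/6.022×10²³ = 0.001783 mol.
Photons absorbed: 0.497 × 0.001783 = 8.862×10⁻⁴ mol.
Φ = 4.66×10⁻⁴ mol / 8.862×10⁻⁴ mol photons = 0.526.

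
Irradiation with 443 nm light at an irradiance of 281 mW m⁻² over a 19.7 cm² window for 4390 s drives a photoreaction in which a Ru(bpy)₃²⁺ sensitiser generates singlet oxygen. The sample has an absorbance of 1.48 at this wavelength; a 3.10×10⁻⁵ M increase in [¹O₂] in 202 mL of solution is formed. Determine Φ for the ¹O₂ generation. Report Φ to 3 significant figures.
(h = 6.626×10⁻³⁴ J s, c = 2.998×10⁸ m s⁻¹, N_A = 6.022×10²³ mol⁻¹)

Product: (3.10×10⁻⁵ M)(0.202 L) = 6.262×10⁻⁶ mol.
Photon energy at 443 nm: hc/λ = (6.626×10⁻³⁴)(2.998×10⁸)/(443×10⁻⁹) = 4.484×10⁻¹⁹ J.
Energy delivered: (281 mW m⁻²)(19.7×10⁻⁴ m²)(4390 s) = 2.430 J.
Photons incident: 2.430 / 4.484×10⁻¹⁹ = 5.419×10¹⁸, i.e. 5.419×10¹⁸/6.022×10²³ = 8.999×10⁻⁶ mol.
Fraction absorbed: 1 − 10^(−1.48) = 0.9669.
Photons absorbed: 0.9669 × 8.999×10⁻⁶ = 8.701×10⁻⁶ mol.
Φ = 6.262×10⁻⁶ mol / 8.701×10⁻⁶ mol photons = 0.720.

Φ = 0.720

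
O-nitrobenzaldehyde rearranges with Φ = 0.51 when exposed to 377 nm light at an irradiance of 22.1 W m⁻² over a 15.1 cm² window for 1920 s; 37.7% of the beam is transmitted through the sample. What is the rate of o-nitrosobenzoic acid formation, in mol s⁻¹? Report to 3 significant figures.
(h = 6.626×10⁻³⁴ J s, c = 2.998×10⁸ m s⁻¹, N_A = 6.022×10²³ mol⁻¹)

Photon energy at 377 nm: hc/λ = (6.626×10⁻³⁴)(2.998×10⁸)/(377×10⁻⁹) = 5.269×10⁻¹⁹ J.
Energy delivered: (22.1 W m⁻²)(15.1×10⁻⁴ m²)(1920 s) = 64.07 J.
Photons incident: 64.07 / 5.269×10⁻¹⁹ = 1.216×10²⁰, i.e. 1.216×10²⁰/6.022×10²³ = 2.019×10⁻⁴ mol.
Fraction absorbed: 1 − 37.7/100 = 0.6230.
Photons absorbed: 0.6230 × 2.019×10⁻⁴ = 1.258×10⁻⁴ mol.
Product formed: 0.51 × 1.258×10⁻⁴ = 6.416×10⁻⁵ mol.
Rate: 6.416×10⁻⁵ / 1920 s = 3.34×10⁻⁸ mol s⁻¹.

3.34×10⁻⁸ mol s⁻¹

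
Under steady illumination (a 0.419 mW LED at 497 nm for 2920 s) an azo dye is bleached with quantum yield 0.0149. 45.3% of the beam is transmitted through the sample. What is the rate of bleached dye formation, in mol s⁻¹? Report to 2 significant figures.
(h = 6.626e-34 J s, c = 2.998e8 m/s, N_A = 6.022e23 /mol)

Photon energy at 497 nm: hc/λ = (6.626e-34)(2.998e8)/(497e-9) = 3.997e-19 J.
Energy delivered: (0.419 mW)(2920 s) = 1.223 J.
Photons incident: 1.223 / 3.997e-19 = 3.060e18, i.e. 3.060e18/6.022e23 = 5.081e-6 mol.
Fraction absorbed: 1 − 45.3/100 = 0.5470.
Photons absorbed: 0.5470 × 5.081e-6 = 2.779e-6 mol.
Product formed: 0.0149 × 2.779e-6 = 4.141e-8 mol.
Rate: 4.141e-8 / 2920 s = 1.4e-11 mol s⁻¹.

1.4e-11 mol s⁻¹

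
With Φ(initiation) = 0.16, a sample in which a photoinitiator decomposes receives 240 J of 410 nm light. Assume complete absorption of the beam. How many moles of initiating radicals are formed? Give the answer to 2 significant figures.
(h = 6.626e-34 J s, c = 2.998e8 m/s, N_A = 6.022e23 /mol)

Photon energy at 410 nm: hc/λ = (6.626e-34)(2.998e8)/(410e-9) = 4.845e-19 J.
Photons incident: 240 / 4.845e-19 = 4.954e20, i.e. 4.954e20/6.022e23 = 8.227e-4 mol.
Product: Φ × n_abs = 0.16 × 8.227e-4 = 1.316e-4 mol.

1.3e-4 mol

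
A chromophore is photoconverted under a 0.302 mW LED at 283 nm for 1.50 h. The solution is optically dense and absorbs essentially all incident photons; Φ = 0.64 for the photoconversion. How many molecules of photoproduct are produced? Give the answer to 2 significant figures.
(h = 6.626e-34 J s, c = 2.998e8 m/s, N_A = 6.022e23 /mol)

Photon energy at 283 nm: hc/λ = (6.626e-34)(2.998e8)/(283e-9) = 7.019e-19 J.
Energy delivered: (0.302 mW)(5400 s) = 1.631 J.
Photons incident: 1.631 / 7.019e-19 = 2.324e18, i.e. 2.324e18/6.022e23 = 3.859e-6 mol.
Product: Φ × n_abs = 0.64 × 3.859e-6 = 2.470e-6 mol.
As a count: 2.470e-6 × 6.022e23 = 1.5e18.

1.5e18 molecules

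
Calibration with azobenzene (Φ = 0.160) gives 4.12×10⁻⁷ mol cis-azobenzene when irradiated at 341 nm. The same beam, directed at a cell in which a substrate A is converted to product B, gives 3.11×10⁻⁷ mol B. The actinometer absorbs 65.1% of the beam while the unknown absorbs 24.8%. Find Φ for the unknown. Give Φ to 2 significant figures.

Φ = 0.32

Photons absorbed by the actinometer: 4.12×10⁻⁷ / 0.160 = 2.575×10⁻⁶ mol.
Incident flux: 2.575×10⁻⁶ / 0.651 = 3.955×10⁻⁶ einstein.
Absorbed by unknown: 0.248 × 3.955×10⁻⁶ = 9.808×10⁻⁷ mol.
Φ(unknown) = 3.11×10⁻⁷ / 9.808×10⁻⁷ = 0.32.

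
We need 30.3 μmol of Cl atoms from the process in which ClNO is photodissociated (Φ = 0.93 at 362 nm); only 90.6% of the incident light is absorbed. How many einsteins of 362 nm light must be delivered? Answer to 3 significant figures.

3.60e-5 einstein

Product: 30.3 μmol = 3.03e-5 mol.
Photons that must be absorbed: 3.03e-5 / 0.93 = 3.258e-5 mol.
Incident photons needed: 3.258e-5 / 0.906 = 3.596e-5 mol.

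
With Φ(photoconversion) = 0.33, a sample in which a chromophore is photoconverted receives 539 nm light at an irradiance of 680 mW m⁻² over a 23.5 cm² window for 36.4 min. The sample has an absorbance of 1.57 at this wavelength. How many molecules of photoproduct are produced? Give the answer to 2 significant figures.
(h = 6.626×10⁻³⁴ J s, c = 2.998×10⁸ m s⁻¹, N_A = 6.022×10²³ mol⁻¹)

3.0×10¹⁸ molecules

Photon energy at 539 nm: hc/λ = (6.626×10⁻³⁴)(2.998×10⁸)/(539×10⁻⁹) = 3.685×10⁻¹⁹ J.
Energy delivered: (680 mW m⁻²)(23.5×10⁻⁴ m²)(2184 s) = 3.490 J.
Photons incident: 3.490 / 3.685×10⁻¹⁹ = 9.471×10¹⁸, i.e. 9.471×10¹⁸/6.022×10²³ = 1.573×10⁻⁵ mol.
Fraction absorbed: 1 − 10^(−1.57) = 0.9731.
Photons absorbed: 0.9731 × 1.573×10⁻⁵ = 1.531×10⁻⁵ mol.
Product: Φ × n_abs = 0.33 × 1.531×10⁻⁵ = 5.052×10⁻⁶ mol.
As a count: 5.052×10⁻⁶ × 6.022×10²³ = 3.0×10¹⁸.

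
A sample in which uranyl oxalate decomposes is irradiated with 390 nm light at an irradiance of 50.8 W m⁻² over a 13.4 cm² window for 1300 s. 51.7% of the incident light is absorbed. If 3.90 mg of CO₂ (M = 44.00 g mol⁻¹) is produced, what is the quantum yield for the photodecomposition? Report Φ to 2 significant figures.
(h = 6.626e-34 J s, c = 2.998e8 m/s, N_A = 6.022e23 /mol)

Φ = 0.59

Product: 3.90 mg / 44.00 g mol⁻¹ = 8.864e-5 mol.
Photon energy at 390 nm: hc/λ = (6.626e-34)(2.998e8)/(390e-9) = 5.094e-19 J.
Energy delivered: (50.8 W m⁻²)(13.4e-4 m²)(1300 s) = 88.49 J.
Photons incident: 88.49 / 5.094e-19 = 1.737e20, i.e. 1.737e20/6.022e23 = 2.884e-4 mol.
Photons absorbed: 0.517 × 2.884e-4 = 1.491e-4 mol.
Φ = 8.864e-5 mol / 1.491e-4 mol photons = 0.59.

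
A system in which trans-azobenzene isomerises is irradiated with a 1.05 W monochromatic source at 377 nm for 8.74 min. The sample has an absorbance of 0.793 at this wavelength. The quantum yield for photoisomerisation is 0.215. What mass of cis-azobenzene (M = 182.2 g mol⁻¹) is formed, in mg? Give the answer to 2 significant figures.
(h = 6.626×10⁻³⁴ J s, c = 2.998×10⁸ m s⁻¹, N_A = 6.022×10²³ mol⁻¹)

Photon energy at 377 nm: hc/λ = (6.626×10⁻³⁴)(2.998×10⁸)/(377×10⁻⁹) = 5.269×10⁻¹⁹ J.
Energy delivered: (1.05 W)(524.4 s) = 550.6 J.
Photons incident: 550.6 / 5.269×10⁻¹⁹ = 1.045×10²¹, i.e. 1.045×10²¹/6.022×10²³ = 0.001735 mol.
Fraction absorbed: 1 − 10^(−0.793) = 0.8389.
Photons absorbed: 0.8389 × 0.001735 = 0.001455 mol.
Product: Φ × n_abs = 0.215 × 0.001455 = 3.128×10⁻⁴ mol.
Mass: 3.128×10⁻⁴ × 182.2 = 0.05699 g = 57 mg.

57 mg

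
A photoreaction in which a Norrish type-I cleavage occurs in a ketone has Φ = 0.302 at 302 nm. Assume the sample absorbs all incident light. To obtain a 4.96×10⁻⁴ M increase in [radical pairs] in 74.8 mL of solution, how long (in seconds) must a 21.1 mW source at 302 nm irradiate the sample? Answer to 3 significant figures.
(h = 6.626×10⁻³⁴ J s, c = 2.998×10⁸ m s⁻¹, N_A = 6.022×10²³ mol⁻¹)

t ≈ 2310 s

Product: (4.96×10⁻⁴ M)(0.0748 L) = 3.710×10⁻⁵ mol.
Photons that must be absorbed: 3.710×10⁻⁵ / 0.302 = 1.228×10⁻⁴ mol.
Photon energy: hc/λ = 6.578×10⁻¹⁹ J; per mole, 3.961×10⁵ J mol⁻¹.
Energy required: 1.228×10⁻⁴ × 3.961×10⁵ = 48.64 J.
Time: 48.64 J / 0.0211 W = 2310 s.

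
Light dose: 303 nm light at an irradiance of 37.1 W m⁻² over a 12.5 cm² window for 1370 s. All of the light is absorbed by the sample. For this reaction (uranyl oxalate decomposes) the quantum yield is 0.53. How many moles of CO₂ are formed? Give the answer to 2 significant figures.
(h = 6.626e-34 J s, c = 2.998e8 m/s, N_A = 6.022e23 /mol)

8.5e-5 mol

Photon energy at 303 nm: hc/λ = (6.626e-34)(2.998e8)/(303e-9) = 6.556e-19 J.
Energy delivered: (37.1 W m⁻²)(12.5e-4 m²)(1370 s) = 63.53 J.
Photons incident: 63.53 / 6.556e-19 = 9.690e19, i.e. 9.690e19/6.022e23 = 1.609e-4 mol.
Product: Φ × n_abs = 0.53 × 1.609e-4 = 8.528e-5 mol.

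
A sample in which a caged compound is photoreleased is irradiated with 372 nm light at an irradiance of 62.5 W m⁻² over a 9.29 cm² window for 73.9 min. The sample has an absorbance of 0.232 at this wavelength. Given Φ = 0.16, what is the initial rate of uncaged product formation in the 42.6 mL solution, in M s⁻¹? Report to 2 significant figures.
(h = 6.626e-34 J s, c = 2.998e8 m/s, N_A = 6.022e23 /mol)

2.8e-7 M s⁻¹

Photon energy at 372 nm: hc/λ = (6.626e-34)(2.998e8)/(372e-9) = 5.340e-19 J.
Energy delivered: (62.5 W m⁻²)(9.29e-4 m²)(4434 s) = 257.4 J.
Photons incident: 257.4 / 5.340e-19 = 4.820e20, i.e. 4.820e20/6.022e23 = 8.004e-4 mol.
Fraction absorbed: 1 − 10^(−0.232) = 0.4139.
Photons absorbed: 0.4139 × 8.004e-4 = 3.313e-4 mol.
Product formed: 0.16 × 3.313e-4 = 5.301e-5 mol.
Rate: 5.301e-5 mol / (4434 s × 0.0426 L) = 2.8e-7 M s⁻¹.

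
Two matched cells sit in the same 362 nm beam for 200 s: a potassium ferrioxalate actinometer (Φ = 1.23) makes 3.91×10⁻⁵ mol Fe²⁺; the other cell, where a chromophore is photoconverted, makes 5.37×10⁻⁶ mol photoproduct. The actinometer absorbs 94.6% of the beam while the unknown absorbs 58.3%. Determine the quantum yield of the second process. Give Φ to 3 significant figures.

Φ = 0.274

Photons absorbed by the actinometer: 3.91×10⁻⁵ / 1.23 = 3.179×10⁻⁵ mol.
Incident flux: 3.179×10⁻⁵ / 0.946 = 3.360×10⁻⁵ einstein.
Absorbed by unknown: 0.583 × 3.360×10⁻⁵ = 1.959×10⁻⁵ mol.
Φ(unknown) = 5.37×10⁻⁶ / 1.959×10⁻⁵ = 0.274.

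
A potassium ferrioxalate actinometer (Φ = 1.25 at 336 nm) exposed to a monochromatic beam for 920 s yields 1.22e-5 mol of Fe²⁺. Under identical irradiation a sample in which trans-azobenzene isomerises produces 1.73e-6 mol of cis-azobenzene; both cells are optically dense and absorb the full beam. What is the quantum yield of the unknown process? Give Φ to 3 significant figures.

Φ = 0.177

Photons absorbed by the actinometer: 1.22e-5 / 1.25 = 9.760e-6 mol.
Φ(unknown) = 1.73e-6 / 9.760e-6 = 0.177.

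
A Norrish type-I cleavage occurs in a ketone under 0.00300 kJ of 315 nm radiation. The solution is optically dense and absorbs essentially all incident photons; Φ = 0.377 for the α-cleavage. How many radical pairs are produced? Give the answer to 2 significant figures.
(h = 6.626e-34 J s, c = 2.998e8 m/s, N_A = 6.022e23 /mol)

Photon energy at 315 nm: hc/λ = (6.626e-34)(2.998e8)/(315e-9) = 6.306e-19 J.
Incident energy: 0.00300 kJ = 3.00 J.
Photons incident: 3.00 / 6.306e-19 = 4.757e18, i.e. 4.757e18/6.022e23 = 7.899e-6 mol.
Product: Φ × n_abs = 0.377 × 7.899e-6 = 2.978e-6 mol.
As a count: 2.978e-6 × 6.022e23 = 1.8e18.

1.8e18 radical pairs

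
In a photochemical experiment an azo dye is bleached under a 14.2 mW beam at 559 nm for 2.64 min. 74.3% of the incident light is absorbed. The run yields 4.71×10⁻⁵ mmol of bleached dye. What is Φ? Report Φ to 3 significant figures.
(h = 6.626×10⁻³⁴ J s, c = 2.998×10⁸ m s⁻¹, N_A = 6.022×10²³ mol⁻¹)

Φ = 0.00603

Product: 4.71×10⁻⁵ mmol = 4.71×10⁻⁸ mol.
Photon energy at 559 nm: hc/λ = (6.626×10⁻³⁴)(2.998×10⁸)/(559×10⁻⁹) = 3.554×10⁻¹⁹ J.
Energy delivered: (14.2 mW)(158.4 s) = 2.249 J.
Photons incident: 2.249 / 3.554×10⁻¹⁹ = 6.328×10¹⁸, i.e. 6.328×10¹⁸/6.022×10²³ = 1.051×10⁻⁵ mol.
Photons absorbed: 0.743 × 1.051×10⁻⁵ = 7.809×10⁻⁶ mol.
Φ = 4.71×10⁻⁸ mol / 7.809×10⁻⁶ mol photons = 0.00603.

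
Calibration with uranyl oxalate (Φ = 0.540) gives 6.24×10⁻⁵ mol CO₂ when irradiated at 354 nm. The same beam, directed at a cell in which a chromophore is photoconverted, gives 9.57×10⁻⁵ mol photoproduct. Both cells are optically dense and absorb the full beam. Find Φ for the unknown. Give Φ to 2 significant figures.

Φ = 0.83

Photons absorbed by the actinometer: 6.24×10⁻⁵ / 0.540 = 1.156×10⁻⁴ mol.
Φ(unknown) = 9.57×10⁻⁵ / 1.156×10⁻⁴ = 0.83.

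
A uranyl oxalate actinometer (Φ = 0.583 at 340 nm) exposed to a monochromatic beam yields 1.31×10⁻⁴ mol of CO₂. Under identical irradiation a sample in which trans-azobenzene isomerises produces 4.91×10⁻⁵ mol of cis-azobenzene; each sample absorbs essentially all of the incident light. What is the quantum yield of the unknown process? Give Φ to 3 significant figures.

Photons absorbed by the actinometer: 1.31×10⁻⁴ / 0.583 = 2.247×10⁻⁴ mol.
Φ(unknown) = 4.91×10⁻⁵ / 2.247×10⁻⁴ = 0.219.

Φ = 0.219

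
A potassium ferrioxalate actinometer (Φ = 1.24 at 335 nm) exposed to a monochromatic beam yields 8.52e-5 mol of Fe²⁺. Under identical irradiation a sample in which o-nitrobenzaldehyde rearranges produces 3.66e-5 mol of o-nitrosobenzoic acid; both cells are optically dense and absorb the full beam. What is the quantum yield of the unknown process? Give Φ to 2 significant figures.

Photons absorbed by the actinometer: 8.52e-5 / 1.24 = 6.871e-5 mol.
Φ(unknown) = 3.66e-5 / 6.871e-5 = 0.53.

Φ = 0.53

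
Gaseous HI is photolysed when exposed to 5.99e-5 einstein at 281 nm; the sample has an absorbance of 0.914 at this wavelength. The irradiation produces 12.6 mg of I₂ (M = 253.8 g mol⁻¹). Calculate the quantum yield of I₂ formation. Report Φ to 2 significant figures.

Φ = 0.94

Product: 12.6 mg / 253.8 g mol⁻¹ = 4.965e-5 mol.
Fraction absorbed: 1 − 10^(−0.914) = 0.8781.
Photons absorbed: 0.8781 × 5.99e-5 = 5.260e-5 mol.
Φ = 4.965e-5 mol / 5.260e-5 mol photons = 0.94.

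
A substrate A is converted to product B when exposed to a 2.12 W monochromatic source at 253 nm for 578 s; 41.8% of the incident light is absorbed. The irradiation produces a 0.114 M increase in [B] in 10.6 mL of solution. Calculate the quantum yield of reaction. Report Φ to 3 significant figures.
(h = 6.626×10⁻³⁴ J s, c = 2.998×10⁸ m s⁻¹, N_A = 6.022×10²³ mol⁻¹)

Φ = 1.12

Product: (0.114 M)(0.0106 L) = 0.001208 mol.
Photon energy at 253 nm: hc/λ = (6.626×10⁻³⁴)(2.998×10⁸)/(253×10⁻⁹) = 7.852×10⁻¹⁹ J.
Energy delivered: (2.12 W)(578 s) = 1225 J.
Photons incident: 1225 / 7.852×10⁻¹⁹ = 1.560×10²¹, i.e. 1.560×10²¹/6.022×10²³ = 0.002591 mol.
Photons absorbed: 0.418 × 0.002591 = 0.001083 mol.
Φ = 0.001208 mol / 0.001083 mol photons = 1.12.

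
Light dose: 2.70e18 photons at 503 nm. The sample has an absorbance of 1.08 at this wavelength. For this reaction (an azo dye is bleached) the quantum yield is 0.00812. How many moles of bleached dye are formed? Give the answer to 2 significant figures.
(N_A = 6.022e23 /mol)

Moles of photons: 2.70e18 / 6.022e23 = 4.484e-6 mol.
Fraction absorbed: 1 − 10^(−1.08) = 0.9168.
Photons absorbed: 0.9168 × 4.484e-6 = 4.111e-6 mol.
Product: Φ × n_abs = 0.00812 × 4.111e-6 = 3.338e-8 mol.

3.3e-8 mol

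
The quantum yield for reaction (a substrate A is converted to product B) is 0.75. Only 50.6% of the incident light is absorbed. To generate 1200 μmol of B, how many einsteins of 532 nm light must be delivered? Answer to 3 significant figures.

Product: 1200 μmol = 0.00120 mol.
Photons that must be absorbed: 0.00120 / 0.75 = 0.001600 mol.
Incident photons needed: 0.001600 / 0.506 = 0.003162 mol.

0.00316 einstein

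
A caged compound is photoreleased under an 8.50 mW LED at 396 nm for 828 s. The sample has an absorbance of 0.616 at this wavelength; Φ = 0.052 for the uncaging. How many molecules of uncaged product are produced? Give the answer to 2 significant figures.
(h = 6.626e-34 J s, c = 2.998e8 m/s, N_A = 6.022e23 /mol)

5.5e17 molecules

Photon energy at 396 nm: hc/λ = (6.626e-34)(2.998e8)/(396e-9) = 5.016e-19 J.
Energy delivered: (8.50 mW)(828 s) = 7.038 J.
Photons incident: 7.038 / 5.016e-19 = 1.403e19, i.e. 1.403e19/6.022e23 = 2.330e-5 mol.
Fraction absorbed: 1 − 10^(−0.616) = 0.7579.
Photons absorbed: 0.7579 × 2.330e-5 = 1.766e-5 mol.
Product: Φ × n_abs = 0.052 × 1.766e-5 = 9.183e-7 mol.
As a count: 9.183e-7 × 6.022e23 = 5.5e17.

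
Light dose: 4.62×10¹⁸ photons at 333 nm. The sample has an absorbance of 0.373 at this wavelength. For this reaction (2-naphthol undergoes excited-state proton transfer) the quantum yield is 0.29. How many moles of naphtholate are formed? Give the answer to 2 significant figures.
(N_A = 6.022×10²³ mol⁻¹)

Moles of photons: 4.62×10¹⁸ / 6.022×10²³ = 7.672×10⁻⁶ mol.
Fraction absorbed: 1 − 10^(−0.373) = 0.5764.
Photons absorbed: 0.5764 × 7.672×10⁻⁶ = 4.422×10⁻⁶ mol.
Product: Φ × n_abs = 0.29 × 4.422×10⁻⁶ = 1.282×10⁻⁶ mol.

1.3×10⁻⁶ mol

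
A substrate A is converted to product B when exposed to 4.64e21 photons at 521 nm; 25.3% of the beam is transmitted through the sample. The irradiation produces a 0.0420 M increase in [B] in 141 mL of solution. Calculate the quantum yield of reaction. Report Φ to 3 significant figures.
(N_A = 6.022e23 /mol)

Φ = 1.03

Product: (0.0420 M)(0.141 L) = 0.005922 mol.
Moles of photons: 4.64e21 / 6.022e23 = 0.007705 mol.
Fraction absorbed: 1 − 25.3/100 = 0.7470.
Photons absorbed: 0.7470 × 0.007705 = 0.005756 mol.
Φ = 0.005922 mol / 0.005756 mol photons = 1.03.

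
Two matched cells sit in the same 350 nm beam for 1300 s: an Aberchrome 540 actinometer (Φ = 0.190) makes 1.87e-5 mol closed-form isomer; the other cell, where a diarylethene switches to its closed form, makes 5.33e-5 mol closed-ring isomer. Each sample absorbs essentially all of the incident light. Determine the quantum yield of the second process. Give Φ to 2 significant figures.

Φ = 0.54

Photons absorbed by the actinometer: 1.87e-5 / 0.190 = 9.842e-5 mol.
Φ(unknown) = 5.33e-5 / 9.842e-5 = 0.54.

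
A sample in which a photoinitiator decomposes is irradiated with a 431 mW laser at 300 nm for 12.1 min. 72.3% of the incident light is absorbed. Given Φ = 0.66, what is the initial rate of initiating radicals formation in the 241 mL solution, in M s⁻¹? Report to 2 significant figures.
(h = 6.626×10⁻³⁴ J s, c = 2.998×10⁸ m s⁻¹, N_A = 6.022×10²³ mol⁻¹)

2.1×10⁻⁶ M s⁻¹

Photon energy at 300 nm: hc/λ = (6.626×10⁻³⁴)(2.998×10⁸)/(300×10⁻⁹) = 6.622×10⁻¹⁹ J.
Energy delivered: (431 mW)(726 s) = 312.9 J.
Photons incident: 312.9 / 6.622×10⁻¹⁹ = 4.725×10²⁰, i.e. 4.725×10²⁰/6.022×10²³ = 7.846×10⁻⁴ mol.
Photons absorbed: 0.723 × 7.846×10⁻⁴ = 5.673×10⁻⁴ mol.
Product formed: 0.66 × 5.673×10⁻⁴ = 3.744×10⁻⁴ mol.
Rate: 3.744×10⁻⁴ mol / (726 s × 0.241 L) = 2.1×10⁻⁶ M s⁻¹.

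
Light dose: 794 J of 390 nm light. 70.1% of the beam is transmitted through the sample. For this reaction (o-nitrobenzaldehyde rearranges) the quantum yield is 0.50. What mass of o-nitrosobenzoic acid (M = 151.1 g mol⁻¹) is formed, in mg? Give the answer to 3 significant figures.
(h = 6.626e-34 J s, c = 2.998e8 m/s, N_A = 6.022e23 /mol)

58.5 mg

Photon energy at 390 nm: hc/λ = (6.626e-34)(2.998e8)/(390e-9) = 5.094e-19 J.
Photons incident: 794 / 5.094e-19 = 1.559e21, i.e. 1.559e21/6.022e23 = 0.002589 mol.
Fraction absorbed: 1 − 70.1/100 = 0.2990.
Photons absorbed: 0.2990 × 0.002589 = 7.741e-4 mol.
Product: Φ × n_abs = 0.50 × 7.741e-4 = 3.871e-4 mol.
Mass: 3.871e-4 × 151.1 = 0.05849 g = 58.5 mg.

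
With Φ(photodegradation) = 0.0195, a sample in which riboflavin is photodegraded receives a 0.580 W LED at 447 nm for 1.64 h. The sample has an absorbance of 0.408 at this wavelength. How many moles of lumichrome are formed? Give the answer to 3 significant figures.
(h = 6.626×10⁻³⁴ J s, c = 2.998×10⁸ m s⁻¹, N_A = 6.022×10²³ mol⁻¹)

1.52×10⁻⁴ mol

Photon energy at 447 nm: hc/λ = (6.626×10⁻³⁴)(2.998×10⁸)/(447×10⁻⁹) = 4.444×10⁻¹⁹ J.
Energy delivered: (0.580 W)(5904 s) = 3424 J.
Photons incident: 3424 / 4.444×10⁻¹⁹ = 7.705×10²¹, i.e. 7.705×10²¹/6.022×10²³ = 0.01279 mol.
Fraction absorbed: 1 − 10^(−0.408) = 0.6092.
Photons absorbed: 0.6092 × 0.01279 = 0.007792 mol.
Product: Φ × n_abs = 0.0195 × 0.007792 = 1.519×10⁻⁴ mol.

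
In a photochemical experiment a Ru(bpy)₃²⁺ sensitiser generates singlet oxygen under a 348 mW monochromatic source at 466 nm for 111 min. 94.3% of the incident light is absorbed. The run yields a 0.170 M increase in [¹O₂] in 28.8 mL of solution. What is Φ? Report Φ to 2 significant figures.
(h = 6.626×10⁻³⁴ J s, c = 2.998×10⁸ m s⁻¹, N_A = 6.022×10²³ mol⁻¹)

Product: (0.170 M)(0.0288 L) = 0.004896 mol.
Photon energy at 466 nm: hc/λ = (6.626×10⁻³⁴)(2.998×10⁸)/(466×10⁻⁹) = 4.263×10⁻¹⁹ J.
Energy delivered: (348 mW)(6660 s) = 2318 J.
Photons incident: 2318 / 4.263×10⁻¹⁹ = 5.437×10²¹, i.e. 5.437×10²¹/6.022×10²³ = 0.009029 mol.
Photons absorbed: 0.943 × 0.009029 = 0.008514 mol.
Φ = 0.004896 mol / 0.008514 mol photons = 0.58.

Φ = 0.58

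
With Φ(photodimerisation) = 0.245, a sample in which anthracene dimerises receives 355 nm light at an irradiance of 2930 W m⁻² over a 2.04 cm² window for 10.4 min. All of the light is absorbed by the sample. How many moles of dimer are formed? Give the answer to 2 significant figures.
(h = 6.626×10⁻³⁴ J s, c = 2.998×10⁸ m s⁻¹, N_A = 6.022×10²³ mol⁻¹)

Photon energy at 355 nm: hc/λ = (6.626×10⁻³⁴)(2.998×10⁸)/(355×10⁻⁹) = 5.596×10⁻¹⁹ J.
Energy delivered: (2930 W m⁻²)(2.04×10⁻⁴ m²)(624 s) = 373.0 J.
Photons incident: 373.0 / 5.596×10⁻¹⁹ = 6.665×10²⁰, i.e. 6.665×10²⁰/6.022×10²³ = 0.001107 mol.
Product: Φ × n_abs = 0.245 × 0.001107 = 2.712×10⁻⁴ mol.

2.7×10⁻⁴ mol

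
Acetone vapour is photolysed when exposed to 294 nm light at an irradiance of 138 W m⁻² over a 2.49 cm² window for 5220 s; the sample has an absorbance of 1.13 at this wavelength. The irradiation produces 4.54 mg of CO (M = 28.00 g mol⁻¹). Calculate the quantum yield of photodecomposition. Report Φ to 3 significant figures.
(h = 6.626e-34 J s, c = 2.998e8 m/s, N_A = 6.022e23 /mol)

Φ = 0.397

Product: 4.54 mg / 28.00 g mol⁻¹ = 1.621e-4 mol.
Photon energy at 294 nm: hc/λ = (6.626e-34)(2.998e8)/(294e-9) = 6.757e-19 J.
Energy delivered: (138 W m⁻²)(2.49e-4 m²)(5220 s) = 179.4 J.
Photons incident: 179.4 / 6.757e-19 = 2.655e20, i.e. 2.655e20/6.022e23 = 4.409e-4 mol.
Fraction absorbed: 1 − 10^(−1.13) = 0.9259.
Photons absorbed: 0.9259 × 4.409e-4 = 4.082e-4 mol.
Φ = 1.621e-4 mol / 4.082e-4 mol photons = 0.397.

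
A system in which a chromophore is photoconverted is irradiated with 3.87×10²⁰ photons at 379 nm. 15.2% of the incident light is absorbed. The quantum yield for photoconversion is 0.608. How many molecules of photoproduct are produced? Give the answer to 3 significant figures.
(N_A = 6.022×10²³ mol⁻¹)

Moles of photons: 3.87×10²⁰ / 6.022×10²³ = 6.426×10⁻⁴ mol.
Photons absorbed: 0.152 × 6.426×10⁻⁴ = 9.768×10⁻⁵ mol.
Product: Φ × n_abs = 0.608 × 9.768×10⁻⁵ = 5.939×10⁻⁵ mol.
As a count: 5.939×10⁻⁵ × 6.022×10²³ = 3.58×10¹⁹.

3.58×10¹⁹ molecules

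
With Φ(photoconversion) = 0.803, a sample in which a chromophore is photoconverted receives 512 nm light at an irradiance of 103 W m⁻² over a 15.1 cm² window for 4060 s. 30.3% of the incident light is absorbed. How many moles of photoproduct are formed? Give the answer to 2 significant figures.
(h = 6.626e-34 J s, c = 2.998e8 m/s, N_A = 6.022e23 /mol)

Photon energy at 512 nm: hc/λ = (6.626e-34)(2.998e8)/(512e-9) = 3.880e-19 J.
Energy delivered: (103 W m⁻²)(15.1e-4 m²)(4060 s) = 631.5 J.
Photons incident: 631.5 / 3.880e-19 = 1.628e21, i.e. 1.628e21/6.022e23 = 0.002703 mol.
Photons absorbed: 0.303 × 0.002703 = 8.190e-4 mol.
Product: Φ × n_abs = 0.803 × 8.190e-4 = 6.577e-4 mol.

6.6e-4 mol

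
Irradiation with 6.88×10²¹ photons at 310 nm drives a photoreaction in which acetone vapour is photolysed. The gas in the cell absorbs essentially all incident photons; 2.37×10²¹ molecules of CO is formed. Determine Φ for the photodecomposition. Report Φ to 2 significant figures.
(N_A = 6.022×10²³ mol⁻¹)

Product: 2.37×10²¹ / 6.022×10²³ = 0.003936 mol.
Moles of photons: 6.88×10²¹ / 6.022×10²³ = 0.01142 mol.
Φ = 0.003936 mol / 0.01142 mol photons = 0.34.

Φ = 0.34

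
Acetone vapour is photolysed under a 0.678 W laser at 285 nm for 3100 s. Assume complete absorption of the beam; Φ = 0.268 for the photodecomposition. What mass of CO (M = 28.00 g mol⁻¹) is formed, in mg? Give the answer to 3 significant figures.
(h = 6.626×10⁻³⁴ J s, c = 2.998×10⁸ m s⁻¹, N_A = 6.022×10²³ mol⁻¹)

Photon energy at 285 nm: hc/λ = (6.626×10⁻³⁴)(2.998×10⁸)/(285×10⁻⁹) = 6.970×10⁻¹⁹ J.
Energy delivered: (0.678 W)(3100 s) = 2102 J.
Photons incident: 2102 / 6.970×10⁻¹⁹ = 3.016×10²¹, i.e. 3.016×10²¹/6.022×10²³ = 0.005008 mol.
Product: Φ × n_abs = 0.268 × 0.005008 = 0.001342 mol.
Mass: 0.001342 × 28.00 = 0.03758 g = 37.6 mg.

37.6 mg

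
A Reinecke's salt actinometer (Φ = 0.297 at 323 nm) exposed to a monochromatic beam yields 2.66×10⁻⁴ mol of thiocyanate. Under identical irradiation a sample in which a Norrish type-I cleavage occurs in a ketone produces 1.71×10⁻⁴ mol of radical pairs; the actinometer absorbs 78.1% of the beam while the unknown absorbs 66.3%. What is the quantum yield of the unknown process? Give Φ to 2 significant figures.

Φ = 0.22

Photons absorbed by the actinometer: 2.66×10⁻⁴ / 0.297 = 8.956×10⁻⁴ mol.
Incident flux: 8.956×10⁻⁴ / 0.781 = 0.001147 einstein.
Absorbed by unknown: 0.663 × 0.001147 = 7.605×10⁻⁴ mol.
Φ(unknown) = 1.71×10⁻⁴ / 7.605×10⁻⁴ = 0.22.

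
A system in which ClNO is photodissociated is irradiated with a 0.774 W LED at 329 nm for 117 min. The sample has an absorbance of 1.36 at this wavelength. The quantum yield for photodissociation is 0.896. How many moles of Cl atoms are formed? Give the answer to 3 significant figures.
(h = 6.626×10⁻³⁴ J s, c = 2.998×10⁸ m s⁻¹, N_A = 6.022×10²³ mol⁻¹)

0.0128 mol

Photon energy at 329 nm: hc/λ = (6.626×10⁻³⁴)(2.998×10⁸)/(329×10⁻⁹) = 6.038×10⁻¹⁹ J.
Energy delivered: (0.774 W)(7020 s) = 5433 J.
Photons incident: 5433 / 6.038×10⁻¹⁹ = 8.998×10²¹, i.e. 8.998×10²¹/6.022×10²³ = 0.01494 mol.
Fraction absorbed: 1 − 10^(−1.36) = 0.9563.
Photons absorbed: 0.9563 × 0.01494 = 0.01429 mol.
Product: Φ × n_abs = 0.896 × 0.01429 = 0.01280 mol.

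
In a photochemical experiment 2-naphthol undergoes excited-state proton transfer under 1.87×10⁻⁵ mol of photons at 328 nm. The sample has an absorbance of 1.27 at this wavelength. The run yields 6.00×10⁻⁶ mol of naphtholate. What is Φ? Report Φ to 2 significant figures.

Φ = 0.34

Fraction absorbed: 1 − 10^(−1.27) = 0.9463.
Photons absorbed: 0.9463 × 1.87×10⁻⁵ = 1.770×10⁻⁵ mol.
Φ = 6.00×10⁻⁶ mol / 1.770×10⁻⁵ mol photons = 0.34.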